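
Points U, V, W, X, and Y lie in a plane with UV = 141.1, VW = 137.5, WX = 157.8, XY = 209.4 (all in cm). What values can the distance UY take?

0 ≤ UY ≤ 645.8 cm

The maximum is all hops collinear in one direction: 141.1 + 137.5 + 157.8 + 209.4 = 645.8.
The longest hop is 209.4; the others sum to 436.4. Since 209.4 ≤ 436.4, the path can fold back on itself completely, so the minimum distance is 0.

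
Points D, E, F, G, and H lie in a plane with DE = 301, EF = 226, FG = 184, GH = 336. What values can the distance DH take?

The maximum is all hops collinear in one direction: 301 + 226 + 184 + 336 = 1047.
The longest hop is 336; the others sum to 711. Since 336 ≤ 711, the path can fold back on itself completely, so the minimum distance is 0.

0 ≤ DH ≤ 1047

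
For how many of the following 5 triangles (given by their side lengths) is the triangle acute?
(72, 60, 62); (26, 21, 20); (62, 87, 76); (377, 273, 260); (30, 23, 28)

4

(72,60,62): 60²+62² = 7444 > 5184 = 72² → acute
(26,21,20): 20²+21² = 841 > 676 = 26² → acute
(62,87,76): 62²+76² = 9620 > 7569 = 87² → acute
(377,273,260): 260²+273² = 142129 = 377² → right
(30,23,28): 23²+28² = 1313 > 900 = 30² → acute
4 of the 5 are acute.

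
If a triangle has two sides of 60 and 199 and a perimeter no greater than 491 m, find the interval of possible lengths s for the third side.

139 < s ≤ 232 m

Triangle inequality alone gives 139 < s < 259.
The perimeter condition gives s ≤ 491 − 60 − 199 = 232.
Intersecting the two: 139 < s ≤ 232.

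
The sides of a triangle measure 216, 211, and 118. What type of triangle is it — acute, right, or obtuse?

acute

Compare the square of the longest side to the sum of squares of the other two: 118² + 211² = 58445 > 46656 = 216².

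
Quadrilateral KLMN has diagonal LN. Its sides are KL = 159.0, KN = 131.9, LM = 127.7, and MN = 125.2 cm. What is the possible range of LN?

27.1 < LN < 252.9

From triangle KLN: |159.0 − 131.9| < LN < 159.0 + 131.9, i.e. 27.1 < LN < 290.9.
From triangle MLN: 2.5 < LN < 252.9.
Both must hold, so LN lies in the intersection.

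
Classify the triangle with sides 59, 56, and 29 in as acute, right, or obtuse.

acute

Compare the square of the longest side to the sum of squares of the other two: 29² + 56² = 3977 > 3481 = 59².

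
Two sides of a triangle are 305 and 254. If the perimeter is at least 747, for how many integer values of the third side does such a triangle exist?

Triangle inequality: 51 < x < 559. Perimeter ≥ 747 gives x ≥ 747 − 305 − 254 = 188.
So 188 ≤ x < 559; integers 188 through 558: 371 values.

371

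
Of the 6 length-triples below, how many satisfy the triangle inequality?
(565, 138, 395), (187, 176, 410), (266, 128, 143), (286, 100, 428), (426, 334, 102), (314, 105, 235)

(138,395,565): 138+395 ≤ 565 → not valid
(176,187,410): 176+187 ≤ 410 → not valid
(128,143,266): 128+143 > 266 → valid
(100,286,428): 100+286 ≤ 428 → not valid
(102,334,426): 102+334 > 426 → valid
(105,235,314): 105+235 > 314 → valid
3 of the 6 triples form a triangle.

3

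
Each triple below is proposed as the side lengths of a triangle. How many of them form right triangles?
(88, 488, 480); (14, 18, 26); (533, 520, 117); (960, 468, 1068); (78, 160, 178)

4

(88,488,480): 88²+480² = 238144 = 488² → right
(14,18,26): 14²+18² = 520 < 676 = 26² → obtuse
(533,520,117): 117²+520² = 284089 = 533² → right
(960,468,1068): 468²+960² = 1140624 = 1068² → right
(78,160,178): 78²+160² = 31684 = 178² → right
4 of the 5 are right.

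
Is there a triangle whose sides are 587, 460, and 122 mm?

No

The longest side is 587, but the other two sum to only 582.
582 < 587, so the triangle inequality fails.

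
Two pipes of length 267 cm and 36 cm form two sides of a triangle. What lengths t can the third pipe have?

By the triangle inequality, t must be less than 267 + 36 = 303 and greater than |267 − 36| = 231.

231 < t < 303 (cm)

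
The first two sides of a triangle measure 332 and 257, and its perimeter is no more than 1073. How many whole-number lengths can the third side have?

Triangle inequality: 75 < x < 589. Perimeter ≤ 1073 gives x ≤ 1073 − 332 − 257 = 484.
So 75 < x ≤ 484; integers 76 through 484: 409 values.

409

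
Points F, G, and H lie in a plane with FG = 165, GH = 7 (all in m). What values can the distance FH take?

158 ≤ FH ≤ 172 m

By the triangle inequality, |165 − 7| ≤ FH ≤ 165 + 7.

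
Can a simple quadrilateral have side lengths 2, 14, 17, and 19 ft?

A quadrilateral exists iff every side is shorter than the sum of the others — equivalently, the longest side is less than the sum of the rest.
Longest side 19 < 33 (sum of the remaining 3), so yes.

Yes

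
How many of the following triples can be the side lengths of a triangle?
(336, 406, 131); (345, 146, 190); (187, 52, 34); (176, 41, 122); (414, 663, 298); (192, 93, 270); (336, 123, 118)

(131,336,406): 131+336 > 406 → valid
(146,190,345): 146+190 ≤ 345 → not valid
(34,52,187): 34+52 ≤ 187 → not valid
(41,122,176): 41+122 ≤ 176 → not valid
(298,414,663): 298+414 > 663 → valid
(93,192,270): 93+192 > 270 → valid
(118,123,336): 118+123 ≤ 336 → not valid
3 of the 7 triples form a triangle.

3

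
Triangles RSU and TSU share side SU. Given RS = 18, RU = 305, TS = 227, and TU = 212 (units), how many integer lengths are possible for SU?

35

From triangle RSU: 287 < SU < 323.
From triangle TSU: 15 < SU < 439.
Intersection: 287 < SU < 323, so integers 288 through 322: 35 values.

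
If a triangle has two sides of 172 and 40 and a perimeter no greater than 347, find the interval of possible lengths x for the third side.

Triangle inequality alone gives 132 < x < 212.
The perimeter condition gives x ≤ 347 − 172 − 40 = 135.
Intersecting the two: 132 < x ≤ 135.

132 < x ≤ 135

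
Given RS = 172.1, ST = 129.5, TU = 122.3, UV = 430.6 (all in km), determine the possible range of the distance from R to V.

6.7 ≤ RV ≤ 854.5 km

The maximum is all hops collinear in one direction: 172.1 + 129.5 + 122.3 + 430.6 = 854.5.
The longest hop is 430.6; the others sum to 423.9. Folding the others back against it leaves at least 430.6 − 423.9 = 6.7.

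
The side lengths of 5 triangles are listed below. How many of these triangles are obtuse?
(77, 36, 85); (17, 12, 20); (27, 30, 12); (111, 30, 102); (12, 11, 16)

(77,36,85): 36²+77² = 7225 = 85² → right
(17,12,20): 12²+17² = 433 > 400 = 20² → acute
(27,30,12): 12²+27² = 873 < 900 = 30² → obtuse
(111,30,102): 30²+102² = 11304 < 12321 = 111² → obtuse
(12,11,16): 11²+12² = 265 > 256 = 16² → acute
2 of the 5 are obtuse.

2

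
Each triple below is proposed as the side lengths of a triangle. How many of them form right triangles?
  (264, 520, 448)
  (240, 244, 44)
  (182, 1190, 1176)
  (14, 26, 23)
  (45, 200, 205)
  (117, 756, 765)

(264,520,448): 264²+448² = 270400 = 520² → right
(240,244,44): 44²+240² = 59536 = 244² → right
(182,1190,1176): 182²+1176² = 1416100 = 1190² → right
(14,26,23): 14²+23² = 725 > 676 = 26² → acute
(45,200,205): 45²+200² = 42025 = 205² → right
(117,756,765): 117²+756² = 585225 = 765² → right
5 of the 6 are right.

5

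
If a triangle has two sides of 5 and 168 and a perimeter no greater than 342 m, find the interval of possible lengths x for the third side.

163 < x ≤ 169 m

Triangle inequality alone gives 163 < x < 173.
The perimeter condition gives x ≤ 342 − 5 − 168 = 169.
Intersecting the two: 163 < x ≤ 169.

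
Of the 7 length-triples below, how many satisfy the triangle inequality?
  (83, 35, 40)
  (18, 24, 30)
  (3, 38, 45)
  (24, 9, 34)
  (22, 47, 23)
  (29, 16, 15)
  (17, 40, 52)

3

(35,40,83): 35+40 ≤ 83 → not valid
(18,24,30): 18+24 > 30 → valid
(3,38,45): 3+38 ≤ 45 → not valid
(9,24,34): 9+24 ≤ 34 → not valid
(22,23,47): 22+23 ≤ 47 → not valid
(15,16,29): 15+16 > 29 → valid
(17,40,52): 17+40 > 52 → valid
3 of the 7 triples form a triangle.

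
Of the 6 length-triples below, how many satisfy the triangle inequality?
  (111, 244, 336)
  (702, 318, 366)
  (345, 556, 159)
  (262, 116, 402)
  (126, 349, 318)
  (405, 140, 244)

(111,244,336): 111+244 > 336 → valid
(318,366,702): 318+366 ≤ 702 → not valid
(159,345,556): 159+345 ≤ 556 → not valid
(116,262,402): 116+262 ≤ 402 → not valid
(126,318,349): 126+318 > 349 → valid
(140,244,405): 140+244 ≤ 405 → not valid
2 of the 6 triples form a triangle.

2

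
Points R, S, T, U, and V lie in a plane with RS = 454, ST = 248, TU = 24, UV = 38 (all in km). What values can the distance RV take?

144 ≤ RV ≤ 764 km

The maximum is all hops collinear in one direction: 454 + 248 + 24 + 38 = 764.
The longest hop is 454; the others sum to 310. Folding the others back against it leaves at least 454 − 310 = 144.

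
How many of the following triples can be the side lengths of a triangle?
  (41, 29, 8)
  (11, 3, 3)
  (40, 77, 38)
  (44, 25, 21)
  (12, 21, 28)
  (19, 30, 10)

3

(8,29,41): 8+29 ≤ 41 → not valid
(3,3,11): 3+3 ≤ 11 → not valid
(38,40,77): 38+40 > 77 → valid
(21,25,44): 21+25 > 44 → valid
(12,21,28): 12+21 > 28 → valid
(10,19,30): 10+19 ≤ 30 → not valid
3 of the 6 triples form a triangle.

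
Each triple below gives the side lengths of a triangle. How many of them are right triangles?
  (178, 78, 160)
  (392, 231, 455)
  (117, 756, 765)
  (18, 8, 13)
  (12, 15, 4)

3

(178,78,160): 78²+160² = 31684 = 178² → right
(392,231,455): 231²+392² = 207025 = 455² → right
(117,756,765): 117²+756² = 585225 = 765² → right
(18,8,13): 8²+13² = 233 < 324 = 18² → obtuse
(12,15,4): 4²+12² = 160 < 225 = 15² → obtuse
3 of the 5 are right.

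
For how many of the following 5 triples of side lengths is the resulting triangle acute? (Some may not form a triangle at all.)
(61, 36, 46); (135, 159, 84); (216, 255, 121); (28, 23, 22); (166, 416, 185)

(61,36,46): 36²+46² = 3412 < 3721 = 61² → obtuse
(135,159,84): 84²+135² = 25281 = 159² → right
(216,255,121): 121²+216² = 61297 < 65025 = 255² → obtuse
(28,23,22): 22²+23² = 1013 > 784 = 28² → acute
(166,416,185): 166+185 ≤ 416, not a triangle
1 of the 5 is acute.

1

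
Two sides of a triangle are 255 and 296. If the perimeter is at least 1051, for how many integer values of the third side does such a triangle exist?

51

Triangle inequality: 41 < x < 551. Perimeter ≥ 1051 gives x ≥ 1051 − 255 − 296 = 500.
So 500 ≤ x < 551; integers 500 through 550: 51 values.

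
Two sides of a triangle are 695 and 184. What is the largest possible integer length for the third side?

The third side must be strictly less than 695 + 184 = 879.
The largest integer below 879 is 878.

878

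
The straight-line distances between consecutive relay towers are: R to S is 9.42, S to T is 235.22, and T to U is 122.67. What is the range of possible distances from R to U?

103.13 ≤ RU ≤ 367.31

The maximum is all hops collinear in one direction: 9.42 + 235.22 + 122.67 = 367.31.
The longest hop is 235.22; the others sum to 132.09. Folding the others back against it leaves at least 235.22 − 132.09 = 103.13.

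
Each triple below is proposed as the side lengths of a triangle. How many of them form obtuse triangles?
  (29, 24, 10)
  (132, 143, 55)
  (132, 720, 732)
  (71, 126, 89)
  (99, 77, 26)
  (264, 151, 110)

3

(29,24,10): 10²+24² = 676 < 841 = 29² → obtuse
(132,143,55): 55²+132² = 20449 = 143² → right
(132,720,732): 132²+720² = 535824 = 732² → right
(71,126,89): 71²+89² = 12962 < 15876 = 126² → obtuse
(99,77,26): 26²+77² = 6605 < 9801 = 99² → obtuse
(264,151,110): 110+151 ≤ 264, not a triangle
3 of the 6 are obtuse.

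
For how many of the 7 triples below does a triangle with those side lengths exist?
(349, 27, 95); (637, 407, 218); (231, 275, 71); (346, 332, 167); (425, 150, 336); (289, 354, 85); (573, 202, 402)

5

(27,95,349): 27+95 ≤ 349 → not valid
(218,407,637): 218+407 ≤ 637 → not valid
(71,231,275): 71+231 > 275 → valid
(167,332,346): 167+332 > 346 → valid
(150,336,425): 150+336 > 425 → valid
(85,289,354): 85+289 > 354 → valid
(202,402,573): 202+402 > 573 → valid
5 of the 7 triples form a triangle.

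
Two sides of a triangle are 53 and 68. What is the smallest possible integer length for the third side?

The third side must be strictly greater than |53 − 68| = 15.
The smallest integer above 15 is 16.

16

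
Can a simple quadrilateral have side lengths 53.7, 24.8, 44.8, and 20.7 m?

Yes

A quadrilateral exists iff every side is shorter than the sum of the others — equivalently, the longest side is less than the sum of the rest.
Longest side 53.7 < 90.3 (sum of the remaining 3), so yes.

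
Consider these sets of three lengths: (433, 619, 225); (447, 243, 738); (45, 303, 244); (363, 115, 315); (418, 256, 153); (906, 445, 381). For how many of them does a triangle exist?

2

(225,433,619): 225+433 > 619 → valid
(243,447,738): 243+447 ≤ 738 → not valid
(45,244,303): 45+244 ≤ 303 → not valid
(115,315,363): 115+315 > 363 → valid
(153,256,418): 153+256 ≤ 418 → not valid
(381,445,906): 381+445 ≤ 906 → not valid
2 of the 6 triples form a triangle.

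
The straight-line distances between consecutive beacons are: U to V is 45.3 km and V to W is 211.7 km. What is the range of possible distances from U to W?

By the triangle inequality, |45.3 − 211.7| ≤ UW ≤ 45.3 + 211.7.

166.4 ≤ UW ≤ 257.0 km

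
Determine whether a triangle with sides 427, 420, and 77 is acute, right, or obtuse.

Compare the square of the longest side to the sum of squares of the other two: 77² + 420² = 182329 = 427².

right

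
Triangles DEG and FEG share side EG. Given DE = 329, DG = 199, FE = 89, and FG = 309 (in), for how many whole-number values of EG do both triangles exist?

177

From triangle DEG: 130 < EG < 528.
From triangle FEG: 220 < EG < 398.
Intersection: 220 < EG < 398, so integers 221 through 397: 177 values.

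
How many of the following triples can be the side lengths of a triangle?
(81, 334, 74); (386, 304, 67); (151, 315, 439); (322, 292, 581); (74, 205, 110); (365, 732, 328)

(74,81,334): 74+81 ≤ 334 → not valid
(67,304,386): 67+304 ≤ 386 → not valid
(151,315,439): 151+315 > 439 → valid
(292,322,581): 292+322 > 581 → valid
(74,110,205): 74+110 ≤ 205 → not valid
(328,365,732): 328+365 ≤ 732 → not valid
2 of the 6 triples form a triangle.

2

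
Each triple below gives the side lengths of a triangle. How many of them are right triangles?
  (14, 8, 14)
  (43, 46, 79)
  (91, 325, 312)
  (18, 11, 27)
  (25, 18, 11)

1

(14,8,14): 8²+14² = 260 > 196 = 14² → acute
(43,46,79): 43²+46² = 3965 < 6241 = 79² → obtuse
(91,325,312): 91²+312² = 105625 = 325² → right
(18,11,27): 11²+18² = 445 < 729 = 27² → obtuse
(25,18,11): 11²+18² = 445 < 625 = 25² → obtuse
1 of the 5 is right.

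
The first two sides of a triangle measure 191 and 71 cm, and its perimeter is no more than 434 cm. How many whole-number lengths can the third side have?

Triangle inequality: 120 < x < 262. Perimeter ≤ 434 gives x ≤ 434 − 191 − 71 = 172.
So 120 < x ≤ 172; integers 121 through 172: 52 values.

52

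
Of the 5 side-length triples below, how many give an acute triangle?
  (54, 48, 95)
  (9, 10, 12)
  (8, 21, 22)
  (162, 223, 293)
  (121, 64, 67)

(54,48,95): 48²+54² = 5220 < 9025 = 95² → obtuse
(9,10,12): 9²+10² = 181 > 144 = 12² → acute
(8,21,22): 8²+21² = 505 > 484 = 22² → acute
(162,223,293): 162²+223² = 75973 < 85849 = 293² → obtuse
(121,64,67): 64²+67² = 8585 < 14641 = 121² → obtuse
2 of the 5 are acute.

2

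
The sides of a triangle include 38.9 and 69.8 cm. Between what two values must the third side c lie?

By the triangle inequality, c must be less than 38.9 + 69.8 = 108.7 and greater than |38.9 − 69.8| = 30.9.

30.9 < c < 108.7 (cm)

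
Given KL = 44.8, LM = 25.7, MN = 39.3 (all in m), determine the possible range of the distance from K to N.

0 ≤ KN ≤ 109.8 m

The maximum is all hops collinear in one direction: 44.8 + 25.7 + 39.3 = 109.8.
The longest hop is 44.8; the others sum to 65.0. Since 44.8 ≤ 65.0, the path can fold back on itself completely, so the minimum distance is 0.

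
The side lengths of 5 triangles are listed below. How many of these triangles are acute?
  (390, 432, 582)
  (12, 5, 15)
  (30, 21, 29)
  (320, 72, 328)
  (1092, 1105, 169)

(390,432,582): 390²+432² = 338724 = 582² → right
(12,5,15): 5²+12² = 169 < 225 = 15² → obtuse
(30,21,29): 21²+29² = 1282 > 900 = 30² → acute
(320,72,328): 72²+320² = 107584 = 328² → right
(1092,1105,169): 169²+1092² = 1221025 = 1105² → right
1 of the 5 is acute.

1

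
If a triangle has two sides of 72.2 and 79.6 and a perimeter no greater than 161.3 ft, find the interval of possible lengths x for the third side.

Triangle inequality alone gives 7.4 < x < 151.8.
The perimeter condition gives x ≤ 161.3 − 72.2 − 79.6 = 9.5.
Intersecting the two: 7.4 < x ≤ 9.5.

7.4 < x ≤ 9.5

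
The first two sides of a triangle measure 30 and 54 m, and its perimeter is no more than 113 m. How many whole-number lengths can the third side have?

Triangle inequality: 24 < x < 84. Perimeter ≤ 113 gives x ≤ 113 − 30 − 54 = 29.
So 24 < x ≤ 29; integers 25 through 29: 5 values.

5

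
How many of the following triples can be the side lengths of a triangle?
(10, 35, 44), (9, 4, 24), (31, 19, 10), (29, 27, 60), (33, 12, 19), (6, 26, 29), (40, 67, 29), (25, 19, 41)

4

(10,35,44): 10+35 > 44 → valid
(4,9,24): 4+9 ≤ 24 → not valid
(10,19,31): 10+19 ≤ 31 → not valid
(27,29,60): 27+29 ≤ 60 → not valid
(12,19,33): 12+19 ≤ 33 → not valid
(6,26,29): 6+26 > 29 → valid
(29,40,67): 29+40 > 67 → valid
(19,25,41): 19+25 > 41 → valid
4 of the 8 triples form a triangle.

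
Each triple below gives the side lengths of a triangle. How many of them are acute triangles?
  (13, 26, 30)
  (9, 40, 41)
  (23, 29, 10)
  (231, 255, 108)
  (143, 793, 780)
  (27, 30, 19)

1

(13,26,30): 13²+26² = 845 < 900 = 30² → obtuse
(9,40,41): 9²+40² = 1681 = 41² → right
(23,29,10): 10²+23² = 629 < 841 = 29² → obtuse
(231,255,108): 108²+231² = 65025 = 255² → right
(143,793,780): 143²+780² = 628849 = 793² → right
(27,30,19): 19²+27² = 1090 > 900 = 30² → acute
1 of the 6 is acute.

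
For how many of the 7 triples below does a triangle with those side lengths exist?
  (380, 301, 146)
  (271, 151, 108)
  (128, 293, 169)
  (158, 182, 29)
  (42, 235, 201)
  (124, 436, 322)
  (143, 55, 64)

(146,301,380): 146+301 > 380 → valid
(108,151,271): 108+151 ≤ 271 → not valid
(128,169,293): 128+169 > 293 → valid
(29,158,182): 29+158 > 182 → valid
(42,201,235): 42+201 > 235 → valid
(124,322,436): 124+322 > 436 → valid
(55,64,143): 55+64 ≤ 143 → not valid
5 of the 7 triples form a triangle.

5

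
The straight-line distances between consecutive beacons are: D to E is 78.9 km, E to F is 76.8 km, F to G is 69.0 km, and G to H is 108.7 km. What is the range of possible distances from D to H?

The maximum is all hops collinear in one direction: 78.9 + 76.8 + 69.0 + 108.7 = 333.4.
The longest hop is 108.7; the others sum to 224.7. Since 108.7 ≤ 224.7, the path can fold back on itself completely, so the minimum distance is 0.

0 ≤ DH ≤ 333.4 km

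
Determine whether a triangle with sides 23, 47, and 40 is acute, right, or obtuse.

Compare the square of the longest side to the sum of squares of the other two: 23² + 40² = 2129 < 2209 = 47².

obtuse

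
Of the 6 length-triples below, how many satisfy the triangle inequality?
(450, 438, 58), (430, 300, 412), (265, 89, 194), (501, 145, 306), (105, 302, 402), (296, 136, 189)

(58,438,450): 58+438 > 450 → valid
(300,412,430): 300+412 > 430 → valid
(89,194,265): 89+194 > 265 → valid
(145,306,501): 145+306 ≤ 501 → not valid
(105,302,402): 105+302 > 402 → valid
(136,189,296): 136+189 > 296 → valid
5 of the 6 triples form a triangle.

5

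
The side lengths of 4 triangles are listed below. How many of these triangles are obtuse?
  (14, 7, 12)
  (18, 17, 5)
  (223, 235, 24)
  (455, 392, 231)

(14,7,12): 7²+12² = 193 < 196 = 14² → obtuse
(18,17,5): 5²+17² = 314 < 324 = 18² → obtuse
(223,235,24): 24²+223² = 50305 < 55225 = 235² → obtuse
(455,392,231): 231²+392² = 207025 = 455² → right
3 of the 4 are obtuse.

3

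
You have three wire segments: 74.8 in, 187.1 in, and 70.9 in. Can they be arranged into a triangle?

No

The longest side is 187.1, but the other two sum to only 145.7.
145.7 < 187.1, so the triangle inequality fails.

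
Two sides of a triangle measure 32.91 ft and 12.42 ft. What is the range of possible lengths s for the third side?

By the triangle inequality, s must be less than 32.91 + 12.42 = 45.33 and greater than |32.91 − 12.42| = 20.49.

20.49 < s < 45.33 (ft)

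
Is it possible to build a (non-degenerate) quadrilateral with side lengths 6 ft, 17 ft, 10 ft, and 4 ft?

A quadrilateral exists iff every side is shorter than the sum of the others — equivalently, the longest side is less than the sum of the rest.
Longest side 17 < 20 (sum of the remaining 3), so yes.

Yes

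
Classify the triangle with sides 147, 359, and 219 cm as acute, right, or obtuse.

Compare the square of the longest side to the sum of squares of the other two: 147² + 219² = 69570 < 128881 = 359².

obtuse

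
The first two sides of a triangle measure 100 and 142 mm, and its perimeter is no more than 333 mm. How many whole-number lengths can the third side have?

49

Triangle inequality: 42 < x < 242. Perimeter ≤ 333 gives x ≤ 333 − 100 − 142 = 91.
So 42 < x ≤ 91; integers 43 through 91: 49 values.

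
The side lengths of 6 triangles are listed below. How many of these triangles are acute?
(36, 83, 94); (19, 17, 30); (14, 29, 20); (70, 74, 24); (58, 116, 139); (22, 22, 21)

1

(36,83,94): 36²+83² = 8185 < 8836 = 94² → obtuse
(19,17,30): 17²+19² = 650 < 900 = 30² → obtuse
(14,29,20): 14²+20² = 596 < 841 = 29² → obtuse
(70,74,24): 24²+70² = 5476 = 74² → right
(58,116,139): 58²+116² = 16820 < 19321 = 139² → obtuse
(22,22,21): 21²+22² = 925 > 484 = 22² → acute
1 of the 6 is acute.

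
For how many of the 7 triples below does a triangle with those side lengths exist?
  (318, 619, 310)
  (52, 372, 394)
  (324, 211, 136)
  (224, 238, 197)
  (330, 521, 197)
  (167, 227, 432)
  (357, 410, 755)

6

(310,318,619): 310+318 > 619 → valid
(52,372,394): 52+372 > 394 → valid
(136,211,324): 136+211 > 324 → valid
(197,224,238): 197+224 > 238 → valid
(197,330,521): 197+330 > 521 → valid
(167,227,432): 167+227 ≤ 432 → not valid
(357,410,755): 357+410 > 755 → valid
6 of the 7 triples form a triangle.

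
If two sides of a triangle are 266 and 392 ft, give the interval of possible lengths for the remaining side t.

126 < t < 658 (ft)

By the triangle inequality, t must be less than 266 + 392 = 658 and greater than |266 − 392| = 126.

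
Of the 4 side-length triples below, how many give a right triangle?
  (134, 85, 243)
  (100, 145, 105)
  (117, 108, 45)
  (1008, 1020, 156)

(134,85,243): 85+134 ≤ 243, not a triangle
(100,145,105): 100²+105² = 21025 = 145² → right
(117,108,45): 45²+108² = 13689 = 117² → right
(1008,1020,156): 156²+1008² = 1040400 = 1020² → right
3 of the 4 are right.

3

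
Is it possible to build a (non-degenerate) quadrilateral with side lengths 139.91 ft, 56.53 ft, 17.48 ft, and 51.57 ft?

No

For a quadrilateral, each side must be shorter than the sum of the others.
Here the longest side is 139.91, but the remaining 3 sides sum to only 125.58.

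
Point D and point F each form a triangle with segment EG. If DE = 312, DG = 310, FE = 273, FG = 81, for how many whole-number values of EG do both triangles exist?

161

From triangle DEG: 2 < EG < 622.
From triangle FEG: 192 < EG < 354.
Intersection: 192 < EG < 354, so integers 193 through 353: 161 values.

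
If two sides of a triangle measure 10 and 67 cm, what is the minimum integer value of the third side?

The third side must be strictly greater than |10 − 67| = 57.
The smallest integer above 57 is 58.

58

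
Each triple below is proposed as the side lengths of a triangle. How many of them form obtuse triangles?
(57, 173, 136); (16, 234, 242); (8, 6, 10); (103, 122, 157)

2

(57,173,136): 57²+136² = 21745 < 29929 = 173² → obtuse
(16,234,242): 16²+234² = 55012 < 58564 = 242² → obtuse
(8,6,10): 6²+8² = 100 = 10² → right
(103,122,157): 103²+122² = 25493 > 24649 = 157² → acute
2 of the 4 are obtuse.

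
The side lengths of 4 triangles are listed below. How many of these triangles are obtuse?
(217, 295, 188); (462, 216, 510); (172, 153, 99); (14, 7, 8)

2

(217,295,188): 188²+217² = 82433 < 87025 = 295² → obtuse
(462,216,510): 216²+462² = 260100 = 510² → right
(172,153,99): 99²+153² = 33210 > 29584 = 172² → acute
(14,7,8): 7²+8² = 113 < 196 = 14² → obtuse
2 of the 4 are obtuse.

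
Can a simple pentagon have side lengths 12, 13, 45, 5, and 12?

For a pentagon, each side must be shorter than the sum of the others.
Here the longest side is 45, but the remaining 4 sides sum to only 42.

No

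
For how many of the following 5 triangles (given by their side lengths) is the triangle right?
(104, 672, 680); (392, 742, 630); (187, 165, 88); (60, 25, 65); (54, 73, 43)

4

(104,672,680): 104²+672² = 462400 = 680² → right
(392,742,630): 392²+630² = 550564 = 742² → right
(187,165,88): 88²+165² = 34969 = 187² → right
(60,25,65): 25²+60² = 4225 = 65² → right
(54,73,43): 43²+54² = 4765 < 5329 = 73² → obtuse
4 of the 5 are right.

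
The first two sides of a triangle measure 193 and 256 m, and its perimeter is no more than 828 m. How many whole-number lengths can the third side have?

316

Triangle inequality: 63 < x < 449. Perimeter ≤ 828 gives x ≤ 828 − 193 − 256 = 379.
So 63 < x ≤ 379; integers 64 through 379: 316 values.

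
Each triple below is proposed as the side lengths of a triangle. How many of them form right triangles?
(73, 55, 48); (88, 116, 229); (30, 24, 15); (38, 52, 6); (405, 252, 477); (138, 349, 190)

(73,55,48): 48²+55² = 5329 = 73² → right
(88,116,229): 88+116 ≤ 229, not a triangle
(30,24,15): 15²+24² = 801 < 900 = 30² → obtuse
(38,52,6): 6+38 ≤ 52, not a triangle
(405,252,477): 252²+405² = 227529 = 477² → right
(138,349,190): 138+190 ≤ 349, not a triangle
2 of the 6 are right.

2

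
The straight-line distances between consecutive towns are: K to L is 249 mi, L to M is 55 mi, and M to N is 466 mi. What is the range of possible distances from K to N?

162 ≤ KN ≤ 770 mi

The maximum is all hops collinear in one direction: 249 + 55 + 466 = 770.
The longest hop is 466; the others sum to 304. Folding the others back against it leaves at least 466 − 304 = 162.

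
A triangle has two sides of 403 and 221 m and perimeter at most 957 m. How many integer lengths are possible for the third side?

Triangle inequality: 182 < x < 624. Perimeter ≤ 957 gives x ≤ 957 − 403 − 221 = 333.
So 182 < x ≤ 333; integers 183 through 333: 151 values.

151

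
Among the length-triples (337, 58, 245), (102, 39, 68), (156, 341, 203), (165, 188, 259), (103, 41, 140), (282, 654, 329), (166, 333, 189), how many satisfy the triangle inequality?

5

(58,245,337): 58+245 ≤ 337 → not valid
(39,68,102): 39+68 > 102 → valid
(156,203,341): 156+203 > 341 → valid
(165,188,259): 165+188 > 259 → valid
(41,103,140): 41+103 > 140 → valid
(282,329,654): 282+329 ≤ 654 → not valid
(166,189,333): 166+189 > 333 → valid
5 of the 7 triples form a triangle.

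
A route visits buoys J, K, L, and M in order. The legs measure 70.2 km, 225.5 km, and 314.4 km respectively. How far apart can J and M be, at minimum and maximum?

18.7 ≤ JM ≤ 610.1 km

The maximum is all hops collinear in one direction: 70.2 + 225.5 + 314.4 = 610.1.
The longest hop is 314.4; the others sum to 295.7. Folding the others back against it leaves at least 314.4 − 295.7 = 18.7.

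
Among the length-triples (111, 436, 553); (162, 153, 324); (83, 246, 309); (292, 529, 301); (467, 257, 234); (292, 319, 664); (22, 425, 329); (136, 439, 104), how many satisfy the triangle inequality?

(111,436,553): 111+436 ≤ 553 → not valid
(153,162,324): 153+162 ≤ 324 → not valid
(83,246,309): 83+246 > 309 → valid
(292,301,529): 292+301 > 529 → valid
(234,257,467): 234+257 > 467 → valid
(292,319,664): 292+319 ≤ 664 → not valid
(22,329,425): 22+329 ≤ 425 → not valid
(104,136,439): 104+136 ≤ 439 → not valid
3 of the 8 triples form a triangle.

3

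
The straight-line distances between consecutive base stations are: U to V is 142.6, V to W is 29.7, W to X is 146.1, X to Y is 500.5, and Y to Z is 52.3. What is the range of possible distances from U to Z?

129.8 ≤ UZ ≤ 871.2

The maximum is all hops collinear in one direction: 142.6 + 29.7 + 146.1 + 500.5 + 52.3 = 871.2.
The longest hop is 500.5; the others sum to 370.7. Folding the others back against it leaves at least 500.5 − 370.7 = 129.8.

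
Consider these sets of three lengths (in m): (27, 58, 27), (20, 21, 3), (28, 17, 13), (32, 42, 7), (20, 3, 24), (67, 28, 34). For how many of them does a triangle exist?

(27,27,58): 27+27 ≤ 58 → not valid
(3,20,21): 3+20 > 21 → valid
(13,17,28): 13+17 > 28 → valid
(7,32,42): 7+32 ≤ 42 → not valid
(3,20,24): 3+20 ≤ 24 → not valid
(28,34,67): 28+34 ≤ 67 → not valid
2 of the 6 triples form a triangle.

2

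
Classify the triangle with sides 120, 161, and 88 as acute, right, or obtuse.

obtuse

Compare the square of the longest side to the sum of squares of the other two: 88² + 120² = 22144 < 25921 = 161².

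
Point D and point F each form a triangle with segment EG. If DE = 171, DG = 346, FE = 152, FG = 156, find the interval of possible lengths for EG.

175 < EG < 308

From triangle DEG: |171 − 346| < EG < 171 + 346, i.e. 175 < EG < 517.
From triangle FEG: 4 < EG < 308.
Both must hold, so EG lies in the intersection.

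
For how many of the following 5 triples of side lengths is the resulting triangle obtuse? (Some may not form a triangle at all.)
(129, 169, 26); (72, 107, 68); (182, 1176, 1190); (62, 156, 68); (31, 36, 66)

(129,169,26): 26+129 ≤ 169, not a triangle
(72,107,68): 68²+72² = 9808 < 11449 = 107² → obtuse
(182,1176,1190): 182²+1176² = 1416100 = 1190² → right
(62,156,68): 62+68 ≤ 156, not a triangle
(31,36,66): 31²+36² = 2257 < 4356 = 66² → obtuse
2 of the 5 are obtuse.

2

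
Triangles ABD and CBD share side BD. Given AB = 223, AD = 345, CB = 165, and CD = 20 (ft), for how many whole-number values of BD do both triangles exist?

39

From triangle ABD: 122 < BD < 568.
From triangle CBD: 145 < BD < 185.
Intersection: 145 < BD < 185, so integers 146 through 184: 39 values.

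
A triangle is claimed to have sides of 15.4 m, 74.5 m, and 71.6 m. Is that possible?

Yes

The longest side is 74.5, and the other two sum to 87.0.
Since 87.0 > 74.5, the triangle inequality holds.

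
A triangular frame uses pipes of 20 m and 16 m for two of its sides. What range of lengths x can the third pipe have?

By the triangle inequality, x must be less than 20 + 16 = 36 and greater than |20 − 16| = 4.

4 < x < 36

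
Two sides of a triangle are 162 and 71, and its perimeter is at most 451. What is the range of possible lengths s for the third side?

Triangle inequality alone gives 91 < s < 233.
The perimeter condition gives s ≤ 451 − 162 − 71 = 218.
Intersecting the two: 91 < s ≤ 218.

91 < s ≤ 218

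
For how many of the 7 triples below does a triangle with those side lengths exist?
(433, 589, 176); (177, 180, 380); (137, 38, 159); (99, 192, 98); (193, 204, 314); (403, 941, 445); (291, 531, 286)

(176,433,589): 176+433 > 589 → valid
(177,180,380): 177+180 ≤ 380 → not valid
(38,137,159): 38+137 > 159 → valid
(98,99,192): 98+99 > 192 → valid
(193,204,314): 193+204 > 314 → valid
(403,445,941): 403+445 ≤ 941 → not valid
(286,291,531): 286+291 > 531 → valid
5 of the 7 triples form a triangle.

5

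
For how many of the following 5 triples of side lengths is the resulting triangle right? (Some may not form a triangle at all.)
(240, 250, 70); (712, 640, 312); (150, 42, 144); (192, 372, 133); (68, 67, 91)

(240,250,70): 70²+240² = 62500 = 250² → right
(712,640,312): 312²+640² = 506944 = 712² → right
(150,42,144): 42²+144² = 22500 = 150² → right
(192,372,133): 133+192 ≤ 372, not a triangle
(68,67,91): 67²+68² = 9113 > 8281 = 91² → acute
3 of the 5 are right.

3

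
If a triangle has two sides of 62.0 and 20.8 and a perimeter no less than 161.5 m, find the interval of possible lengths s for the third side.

Triangle inequality alone gives 41.2 < s < 82.8.
The perimeter condition gives s ≥ 161.5 − 62.0 − 20.8 = 78.7.
Intersecting the two: 78.7 ≤ s < 82.8.

78.7 ≤ s < 82.8 m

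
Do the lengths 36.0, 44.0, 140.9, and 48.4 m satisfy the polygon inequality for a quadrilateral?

For a quadrilateral, each side must be shorter than the sum of the others.
Here the longest side is 140.9, but the remaining 3 sides sum to only 128.4.

No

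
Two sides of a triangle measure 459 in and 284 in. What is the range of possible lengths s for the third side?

By the triangle inequality, s must be less than 459 + 284 = 743 and greater than |459 − 284| = 175.

175 < s < 743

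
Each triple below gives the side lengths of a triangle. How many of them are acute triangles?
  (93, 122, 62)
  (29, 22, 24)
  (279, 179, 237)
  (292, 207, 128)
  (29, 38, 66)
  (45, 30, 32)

2

(93,122,62): 62²+93² = 12493 < 14884 = 122² → obtuse
(29,22,24): 22²+24² = 1060 > 841 = 29² → acute
(279,179,237): 179²+237² = 88210 > 77841 = 279² → acute
(292,207,128): 128²+207² = 59233 < 85264 = 292² → obtuse
(29,38,66): 29²+38² = 2285 < 4356 = 66² → obtuse
(45,30,32): 30²+32² = 1924 < 2025 = 45² → obtuse
2 of the 6 are acute.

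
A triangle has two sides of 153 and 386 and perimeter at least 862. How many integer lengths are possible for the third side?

Triangle inequality: 233 < x < 539. Perimeter ≥ 862 gives x ≥ 862 − 153 − 386 = 323.
So 323 ≤ x < 539; integers 323 through 538: 216 values.

216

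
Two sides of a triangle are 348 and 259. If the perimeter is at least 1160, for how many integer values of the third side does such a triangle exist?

Triangle inequality: 89 < x < 607. Perimeter ≥ 1160 gives x ≥ 1160 − 348 − 259 = 553.
So 553 ≤ x < 607; integers 553 through 606: 54 values.

54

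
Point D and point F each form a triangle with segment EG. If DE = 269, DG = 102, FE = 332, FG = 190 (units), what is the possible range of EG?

From triangle DEG: |269 − 102| < EG < 269 + 102, i.e. 167 < EG < 371.
From triangle FEG: 142 < EG < 522.
Both must hold, so EG lies in the intersection.

167 < EG < 371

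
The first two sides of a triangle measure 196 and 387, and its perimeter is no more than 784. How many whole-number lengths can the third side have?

10

Triangle inequality: 191 < x < 583. Perimeter ≤ 784 gives x ≤ 784 − 196 − 387 = 201.
So 191 < x ≤ 201; integers 192 through 201: 10 values.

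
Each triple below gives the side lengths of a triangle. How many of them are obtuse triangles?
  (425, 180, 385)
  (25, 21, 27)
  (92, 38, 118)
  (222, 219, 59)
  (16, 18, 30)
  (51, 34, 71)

3

(425,180,385): 180²+385² = 180625 = 425² → right
(25,21,27): 21²+25² = 1066 > 729 = 27² → acute
(92,38,118): 38²+92² = 9908 < 13924 = 118² → obtuse
(222,219,59): 59²+219² = 51442 > 49284 = 222² → acute
(16,18,30): 16²+18² = 580 < 900 = 30² → obtuse
(51,34,71): 34²+51² = 3757 < 5041 = 71² → obtuse
3 of the 6 are obtuse.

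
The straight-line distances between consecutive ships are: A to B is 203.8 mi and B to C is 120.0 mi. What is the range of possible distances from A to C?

By the triangle inequality, |203.8 − 120.0| ≤ AC ≤ 203.8 + 120.0.

83.8 ≤ AC ≤ 323.8 mi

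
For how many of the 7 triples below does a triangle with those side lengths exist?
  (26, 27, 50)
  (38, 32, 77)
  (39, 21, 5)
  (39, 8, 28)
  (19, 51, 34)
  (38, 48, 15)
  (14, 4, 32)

3

(26,27,50): 26+27 > 50 → valid
(32,38,77): 32+38 ≤ 77 → not valid
(5,21,39): 5+21 ≤ 39 → not valid
(8,28,39): 8+28 ≤ 39 → not valid
(19,34,51): 19+34 > 51 → valid
(15,38,48): 15+38 > 48 → valid
(4,14,32): 4+14 ≤ 32 → not valid
3 of the 7 triples form a triangle.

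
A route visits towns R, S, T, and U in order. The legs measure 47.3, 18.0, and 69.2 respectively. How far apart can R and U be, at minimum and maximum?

The maximum is all hops collinear in one direction: 47.3 + 18.0 + 69.2 = 134.5.
The longest hop is 69.2; the others sum to 65.3. Folding the others back against it leaves at least 69.2 − 65.3 = 3.9.

3.9 ≤ RU ≤ 134.5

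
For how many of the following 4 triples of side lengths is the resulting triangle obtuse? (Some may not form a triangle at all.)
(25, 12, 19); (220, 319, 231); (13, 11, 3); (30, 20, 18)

(25,12,19): 12²+19² = 505 < 625 = 25² → obtuse
(220,319,231): 220²+231² = 101761 = 319² → right
(13,11,3): 3²+11² = 130 < 169 = 13² → obtuse
(30,20,18): 18²+20² = 724 < 900 = 30² → obtuse
3 of the 4 are obtuse.

3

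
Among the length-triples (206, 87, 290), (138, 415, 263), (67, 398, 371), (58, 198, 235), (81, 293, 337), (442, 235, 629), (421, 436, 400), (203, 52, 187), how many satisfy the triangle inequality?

7

(87,206,290): 87+206 > 290 → valid
(138,263,415): 138+263 ≤ 415 → not valid
(67,371,398): 67+371 > 398 → valid
(58,198,235): 58+198 > 235 → valid
(81,293,337): 81+293 > 337 → valid
(235,442,629): 235+442 > 629 → valid
(400,421,436): 400+421 > 436 → valid
(52,187,203): 52+187 > 203 → valid
7 of the 8 triples form a triangle.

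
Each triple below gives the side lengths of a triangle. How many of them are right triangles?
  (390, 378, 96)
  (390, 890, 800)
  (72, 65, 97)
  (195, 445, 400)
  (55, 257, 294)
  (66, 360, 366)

(390,378,96): 96²+378² = 152100 = 390² → right
(390,890,800): 390²+800² = 792100 = 890² → right
(72,65,97): 65²+72² = 9409 = 97² → right
(195,445,400): 195²+400² = 198025 = 445² → right
(55,257,294): 55²+257² = 69074 < 86436 = 294² → obtuse
(66,360,366): 66²+360² = 133956 = 366² → right
5 of the 6 are right.

5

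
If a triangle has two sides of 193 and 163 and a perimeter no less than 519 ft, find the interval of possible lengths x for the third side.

Triangle inequality alone gives 30 < x < 356.
The perimeter condition gives x ≥ 519 − 193 − 163 = 163.
Intersecting the two: 163 ≤ x < 356.

163 ≤ x < 356 ft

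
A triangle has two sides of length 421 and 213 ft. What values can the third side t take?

208 < t < 634 (ft)

By the triangle inequality, t must be less than 421 + 213 = 634 and greater than |421 − 213| = 208.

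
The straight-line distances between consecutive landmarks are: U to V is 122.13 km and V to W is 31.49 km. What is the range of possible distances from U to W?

By the triangle inequality, |122.13 − 31.49| ≤ UW ≤ 122.13 + 31.49.

90.64 ≤ UW ≤ 153.62 km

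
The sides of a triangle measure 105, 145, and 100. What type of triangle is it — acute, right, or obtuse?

Compare the square of the longest side to the sum of squares of the other two: 100² + 105² = 21025 = 145².

right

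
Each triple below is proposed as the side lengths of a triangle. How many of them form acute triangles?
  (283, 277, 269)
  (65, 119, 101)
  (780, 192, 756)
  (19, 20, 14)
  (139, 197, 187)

(283,277,269): 269²+277² = 149090 > 80089 = 283² → acute
(65,119,101): 65²+101² = 14426 > 14161 = 119² → acute
(780,192,756): 192²+756² = 608400 = 780² → right
(19,20,14): 14²+19² = 557 > 400 = 20² → acute
(139,197,187): 139²+187² = 54290 > 38809 = 197² → acute
4 of the 5 are acute.

4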